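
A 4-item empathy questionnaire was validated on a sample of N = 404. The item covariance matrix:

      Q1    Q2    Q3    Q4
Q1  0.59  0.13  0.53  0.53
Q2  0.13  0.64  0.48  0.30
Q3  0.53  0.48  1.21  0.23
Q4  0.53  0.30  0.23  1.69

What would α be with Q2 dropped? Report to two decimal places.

Remaining items: Q1, Q3, Q4 (k = 3).
ΣVar(i) = 0.59 + 1.21 + 1.69 = 3.49
σ²_total = 3.49 + 2 × 1.29 = 6.07
α (item deleted) = (3/2)·(1 − 3.49/6.07) = 0.64

α = 0.64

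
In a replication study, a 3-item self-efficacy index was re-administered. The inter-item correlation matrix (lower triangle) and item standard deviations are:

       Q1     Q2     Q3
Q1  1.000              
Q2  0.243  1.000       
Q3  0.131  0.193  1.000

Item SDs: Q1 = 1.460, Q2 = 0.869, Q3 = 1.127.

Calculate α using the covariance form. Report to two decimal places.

α = 0.38

Σσ²ᵢ = 1.460² + 0.869² + 1.127² = 4.1569
Covariances σ_ij = r_ij · s_i · s_j:
  σ(Q1,Q2) = 0.243 × 1.460 × 0.869 = 0.3083
  σ(Q1,Q3) = 0.131 × 1.460 × 1.127 = 0.2156
  σ(Q2,Q3) = 0.193 × 0.869 × 1.127 = 0.1890
σ²_T = Σσ²ᵢ + 2·Σσ_ij = 4.1569 + 2 × 0.7129 = 5.5827
α = (3/2)·(1 − 4.1569/5.5827) = 0.38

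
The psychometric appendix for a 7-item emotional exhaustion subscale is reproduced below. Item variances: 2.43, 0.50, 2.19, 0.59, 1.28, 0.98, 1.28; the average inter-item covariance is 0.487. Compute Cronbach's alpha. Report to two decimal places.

Cronbach's alpha = 0.80

sum of item variances = 2.43 + 0.50 + 2.19 + 0.59 + 1.28 + 0.98 + 1.28 = 9.25
Sum of the 21 distinct covariances = 21 × 0.487 = 10.227
total variance = sum of item variances + 2·Σcov = 9.25 + 2 × 10.227 = 29.704
α = (7/6)·(1 − 9.25/29.704) = 0.80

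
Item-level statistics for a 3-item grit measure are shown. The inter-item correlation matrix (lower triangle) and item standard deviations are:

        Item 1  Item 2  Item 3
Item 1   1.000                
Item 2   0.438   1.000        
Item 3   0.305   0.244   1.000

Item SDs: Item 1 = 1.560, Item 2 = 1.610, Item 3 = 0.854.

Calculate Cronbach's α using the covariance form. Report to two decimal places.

Cronbach's α = 0.59

Σσ²ᵢ = 1.560² + 1.610² + 0.854² = 5.7550
Covariances σ_ij = r_ij · s_i · s_j:
  σ(Item 1,Item 2) = 0.438 × 1.560 × 1.610 = 1.1001
  σ(Item 1,Item 3) = 0.305 × 1.560 × 0.854 = 0.4063
  σ(Item 2,Item 3) = 0.244 × 1.610 × 0.854 = 0.3355
σ²_T = Σσ²ᵢ + 2·Σσ_ij = 5.7550 + 2 × 1.8419 = 9.4388
α = (3/2)·(1 − 5.7550/9.4388) = 0.59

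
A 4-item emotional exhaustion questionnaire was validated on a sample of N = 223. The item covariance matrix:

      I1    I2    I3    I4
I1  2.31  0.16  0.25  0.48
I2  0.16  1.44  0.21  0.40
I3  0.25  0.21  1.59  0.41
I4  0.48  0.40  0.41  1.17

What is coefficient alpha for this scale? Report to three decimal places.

sum of item variances = 2.31 + 1.44 + 1.59 + 1.17 = 6.51
Σ_{i<j} σ_ij = 1.91
total variance = 6.51 + 2 × 1.91 = 10.33
α = (k/(k−1))·(1 − sum of item variances/total variance) = (4/3)·(1 − 6.51/10.33) = 0.493

α = 0.493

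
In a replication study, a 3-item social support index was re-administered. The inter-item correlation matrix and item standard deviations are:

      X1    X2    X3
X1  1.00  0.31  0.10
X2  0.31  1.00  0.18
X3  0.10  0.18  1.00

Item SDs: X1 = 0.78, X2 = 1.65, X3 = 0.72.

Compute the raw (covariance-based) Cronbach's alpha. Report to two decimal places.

α = 0.39

Σσ²ᵢ = 0.78² + 1.65² + 0.72² = 3.8493
Covariances σ_ij = r_ij · s_i · s_j:
  σ(X1,X2) = 0.31 × 0.78 × 1.65 = 0.3990
  σ(X1,X3) = 0.10 × 0.78 × 0.72 = 0.0562
  σ(X2,X3) = 0.18 × 1.65 × 0.72 = 0.2138
σ²_T = Σσ²ᵢ + 2·Σσ_ij = 3.8493 + 2 × 0.6690 = 5.1873
α = (3/2)·(1 − 3.8493/5.1873) = 0.39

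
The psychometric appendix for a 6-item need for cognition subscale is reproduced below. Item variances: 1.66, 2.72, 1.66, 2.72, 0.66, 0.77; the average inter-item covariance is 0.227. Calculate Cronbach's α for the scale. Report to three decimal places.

α = 0.481

ΣVar(i) = 1.66 + 2.72 + 1.66 + 2.72 + 0.66 + 0.77 = 10.19
Sum of the 15 distinct covariances = 15 × 0.227 = 3.405
Var(T) = ΣVar(i) + 2·Σcov = 10.19 + 2 × 3.405 = 17.000
α = (6/5)·(1 − 10.19/17.000) = 0.481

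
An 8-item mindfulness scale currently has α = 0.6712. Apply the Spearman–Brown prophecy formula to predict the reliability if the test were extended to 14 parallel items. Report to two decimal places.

Length factor m = 14/8 = 1.7500
α' = m·α / (1 + (m−1)·α)
   = 14/8 × 0.6712 / (1 + (14/8 − 1) × 0.6712)
   = 1.1746 / 1.5034 = 0.78

predicted reliability = 0.78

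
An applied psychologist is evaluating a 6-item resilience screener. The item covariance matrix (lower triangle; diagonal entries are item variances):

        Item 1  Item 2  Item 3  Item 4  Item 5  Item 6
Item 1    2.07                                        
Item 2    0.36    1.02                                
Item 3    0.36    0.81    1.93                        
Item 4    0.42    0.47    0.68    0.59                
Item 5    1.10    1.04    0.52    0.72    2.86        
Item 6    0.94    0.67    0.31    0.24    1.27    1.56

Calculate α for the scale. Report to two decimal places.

Σσᵢ² = 2.07 + 1.02 + 1.93 + 0.59 + 2.86 + 1.56 = 10.03
Σ_{i<j} σ_ij = 9.91
total variance = 10.03 + 2 × 9.91 = 29.85
α = (k/(k−1))·(1 − Σσᵢ²/total variance) = (6/5)·(1 − 10.03/29.85) = 0.80

α = 0.80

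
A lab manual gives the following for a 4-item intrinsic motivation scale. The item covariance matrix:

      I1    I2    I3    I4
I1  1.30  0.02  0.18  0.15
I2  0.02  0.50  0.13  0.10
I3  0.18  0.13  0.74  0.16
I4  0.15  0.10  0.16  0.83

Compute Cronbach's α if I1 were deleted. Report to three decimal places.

Remaining items: I2, I3, I4 (k = 3).
Σσᵢ² = 0.50 + 0.74 + 0.83 = 2.07
total variance = 2.07 + 2 × 0.39 = 2.85
α (item deleted) = (3/2)·(1 − 2.07/2.85) = 0.411

α = 0.411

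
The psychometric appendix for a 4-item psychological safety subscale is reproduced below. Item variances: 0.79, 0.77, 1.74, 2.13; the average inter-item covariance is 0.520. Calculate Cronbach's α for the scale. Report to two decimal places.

Cronbach's α = 0.71

sum of item variances = 0.79 + 0.77 + 1.74 + 2.13 = 5.43
Sum of the 6 distinct covariances = 6 × 0.520 = 3.120
σ²_total = sum of item variances + 2·Σcov = 5.43 + 2 × 3.120 = 11.670
α = (4/3)·(1 − 5.43/11.670) = 0.71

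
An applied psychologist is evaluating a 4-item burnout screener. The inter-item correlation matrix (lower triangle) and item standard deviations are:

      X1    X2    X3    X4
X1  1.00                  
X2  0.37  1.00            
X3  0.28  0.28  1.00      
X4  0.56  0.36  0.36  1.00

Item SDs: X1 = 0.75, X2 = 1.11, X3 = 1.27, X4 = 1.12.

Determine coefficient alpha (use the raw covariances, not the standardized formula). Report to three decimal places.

Σσ²ᵢ = 0.75² + 1.11² + 1.27² + 1.12² = 4.6619
Covariances σ_ij = r_ij · s_i · s_j:
  σ(X1,X2) = 0.37 × 0.75 × 1.11 = 0.3080
  σ(X1,X3) = 0.28 × 0.75 × 1.27 = 0.2667
  σ(X1,X4) = 0.56 × 0.75 × 1.12 = 0.4704
  σ(X2,X3) = 0.28 × 1.11 × 1.27 = 0.3947
  σ(X2,X4) = 0.36 × 1.11 × 1.12 = 0.4476
  σ(X3,X4) = 0.36 × 1.27 × 1.12 = 0.5121
σ²_T = Σσ²ᵢ + 2·Σσ_ij = 4.6619 + 2 × 2.3995 = 9.4609
α = (4/3)·(1 − 4.6619/9.4609) = 0.676

α = 0.676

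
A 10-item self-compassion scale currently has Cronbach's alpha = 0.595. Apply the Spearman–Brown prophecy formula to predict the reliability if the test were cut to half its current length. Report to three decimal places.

Length factor m = 1/2
α' = m·α / (1 − (1−m)·α)
   = 1/2 × 0.595 / (1 − (1 − 1/2) × 0.595)
   = 0.2975 / 0.7025 = 0.423

predicted reliability = 0.423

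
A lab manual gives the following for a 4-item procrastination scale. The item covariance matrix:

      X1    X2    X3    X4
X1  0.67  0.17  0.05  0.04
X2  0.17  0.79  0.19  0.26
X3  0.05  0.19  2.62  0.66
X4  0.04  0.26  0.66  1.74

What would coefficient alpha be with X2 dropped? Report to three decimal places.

Remaining items: X1, X3, X4 (k = 3).
Σσᵢ² = 0.67 + 2.62 + 1.74 = 5.03
Var(T) = 5.03 + 2 × 0.75 = 6.53
α (item deleted) = (3/2)·(1 − 5.03/6.53) = 0.345

coefficient alpha = 0.345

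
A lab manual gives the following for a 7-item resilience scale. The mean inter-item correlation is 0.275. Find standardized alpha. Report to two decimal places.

Standardized α = k·r̄ / (1 + (k−1)·r̄) = 7 × 0.275 / (1 + 6 × 0.275)
  = 1.9250 / 2.6500 = 0.73

standardized alpha = 0.73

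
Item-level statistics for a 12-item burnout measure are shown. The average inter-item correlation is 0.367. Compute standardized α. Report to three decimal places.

standardized α = 0.874

Standardized α = k·r̄ / (1 + (k−1)·r̄) = 12 × 0.367 / (1 + 11 × 0.367)
  = 4.4040 / 5.0370 = 0.874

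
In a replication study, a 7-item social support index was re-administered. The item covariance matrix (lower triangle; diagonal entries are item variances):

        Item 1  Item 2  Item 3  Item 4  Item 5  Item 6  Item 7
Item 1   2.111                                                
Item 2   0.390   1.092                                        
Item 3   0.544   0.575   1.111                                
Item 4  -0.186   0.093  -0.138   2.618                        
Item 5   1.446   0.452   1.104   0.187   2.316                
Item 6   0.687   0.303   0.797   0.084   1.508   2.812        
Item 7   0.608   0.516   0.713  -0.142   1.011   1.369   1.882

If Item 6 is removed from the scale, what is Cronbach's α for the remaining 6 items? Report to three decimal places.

Remaining items: Item 1, Item 2, Item 3, Item 4, Item 5, Item 7 (k = 6).
ΣVar(i) = 2.111 + 1.092 + 1.111 + 2.618 + 2.316 + 1.882 = 11.130
Var(T) = 11.130 + 2 × 7.173 = 25.476
α (item deleted) = (6/5)·(1 − 11.130/25.476) = 0.676

α = 0.676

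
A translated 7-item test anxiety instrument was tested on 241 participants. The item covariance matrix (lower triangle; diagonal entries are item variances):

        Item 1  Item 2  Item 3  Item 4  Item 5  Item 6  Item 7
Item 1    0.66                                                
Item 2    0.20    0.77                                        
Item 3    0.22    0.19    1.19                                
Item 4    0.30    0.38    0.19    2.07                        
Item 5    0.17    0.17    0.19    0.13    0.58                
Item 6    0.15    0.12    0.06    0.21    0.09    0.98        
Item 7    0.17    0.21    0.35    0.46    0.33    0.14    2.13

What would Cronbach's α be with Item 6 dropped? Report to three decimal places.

Remaining items: Item 1, Item 2, Item 3, Item 4, Item 5, Item 7 (k = 6).
Σσ²ᵢ = 0.66 + 0.77 + 1.19 + 2.07 + 0.58 + 2.13 = 7.40
σ²_total = 7.40 + 2 × 3.66 = 14.72
α (item deleted) = (6/5)·(1 − 7.40/14.72) = 0.597

Cronbach's α = 0.597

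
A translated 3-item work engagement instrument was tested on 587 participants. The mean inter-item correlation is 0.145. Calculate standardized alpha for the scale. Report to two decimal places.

standardized alpha = 0.34

Standardized α = k·r̄ / (1 + (k−1)·r̄) = 3 × 0.145 / (1 + 2 × 0.145)
  = 0.4350 / 1.2900 = 0.34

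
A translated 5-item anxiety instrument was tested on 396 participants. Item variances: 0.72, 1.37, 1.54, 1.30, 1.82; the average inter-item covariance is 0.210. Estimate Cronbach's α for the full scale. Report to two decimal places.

Σσᵢ² = 0.72 + 1.37 + 1.54 + 1.30 + 1.82 = 6.75
Sum of the 10 distinct covariances = 10 × 0.210 = 2.100
σ²_T = Σσᵢ² + 2·Σcov = 6.75 + 2 × 2.100 = 10.950
α = (5/4)·(1 − 6.75/10.950) = 0.48

Cronbach's α = 0.48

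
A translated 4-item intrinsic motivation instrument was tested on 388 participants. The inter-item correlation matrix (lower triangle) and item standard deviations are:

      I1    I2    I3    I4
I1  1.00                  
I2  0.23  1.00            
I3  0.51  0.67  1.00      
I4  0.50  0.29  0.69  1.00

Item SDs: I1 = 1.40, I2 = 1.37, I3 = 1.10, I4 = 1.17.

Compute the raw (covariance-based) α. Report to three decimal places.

Σσ²ᵢ = 1.40² + 1.37² + 1.10² + 1.17² = 6.4158
Covariances σ_ij = r_ij · s_i · s_j:
  σ(I1,I2) = 0.23 × 1.40 × 1.37 = 0.4411
  σ(I1,I3) = 0.51 × 1.40 × 1.10 = 0.7854
  σ(I1,I4) = 0.50 × 1.40 × 1.17 = 0.8190
  σ(I2,I3) = 0.67 × 1.37 × 1.10 = 1.0097
  σ(I2,I4) = 0.29 × 1.37 × 1.17 = 0.4648
  σ(I3,I4) = 0.69 × 1.10 × 1.17 = 0.8880
σ²_T = Σσ²ᵢ + 2·Σσ_ij = 6.4158 + 2 × 4.4080 = 15.2318
α = (4/3)·(1 − 6.4158/15.2318) = 0.772

α = 0.772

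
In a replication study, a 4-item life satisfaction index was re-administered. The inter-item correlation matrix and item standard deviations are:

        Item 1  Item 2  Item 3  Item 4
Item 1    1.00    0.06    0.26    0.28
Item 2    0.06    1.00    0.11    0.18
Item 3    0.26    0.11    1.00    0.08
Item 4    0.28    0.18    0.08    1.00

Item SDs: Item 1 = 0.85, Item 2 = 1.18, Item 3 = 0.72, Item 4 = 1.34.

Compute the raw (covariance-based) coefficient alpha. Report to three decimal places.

α = 0.413

Σσ²ᵢ = 0.85² + 1.18² + 0.72² + 1.34² = 4.4289
Covariances σ_ij = r_ij · s_i · s_j:
  σ(Item 1,Item 2) = 0.06 × 0.85 × 1.18 = 0.0602
  σ(Item 1,Item 3) = 0.26 × 0.85 × 0.72 = 0.1591
  σ(Item 1,Item 4) = 0.28 × 0.85 × 1.34 = 0.3189
  σ(Item 2,Item 3) = 0.11 × 1.18 × 0.72 = 0.0935
  σ(Item 2,Item 4) = 0.18 × 1.18 × 1.34 = 0.2846
  σ(Item 3,Item 4) = 0.08 × 0.72 × 1.34 = 0.0772
σ²_T = Σσ²ᵢ + 2·Σσ_ij = 4.4289 + 2 × 0.9935 = 6.4159
α = (4/3)·(1 − 4.4289/6.4159) = 0.413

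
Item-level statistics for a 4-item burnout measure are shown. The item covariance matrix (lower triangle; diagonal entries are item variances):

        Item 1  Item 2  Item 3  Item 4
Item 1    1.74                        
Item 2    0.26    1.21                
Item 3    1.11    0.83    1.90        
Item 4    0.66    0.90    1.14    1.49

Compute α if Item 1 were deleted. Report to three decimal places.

Remaining items: Item 2, Item 3, Item 4 (k = 3).
sum of item variances = 1.21 + 1.90 + 1.49 = 4.60
Var(T) = 4.60 + 2 × 2.87 = 10.34
α (item deleted) = (3/2)·(1 − 4.60/10.34) = 0.833

α = 0.833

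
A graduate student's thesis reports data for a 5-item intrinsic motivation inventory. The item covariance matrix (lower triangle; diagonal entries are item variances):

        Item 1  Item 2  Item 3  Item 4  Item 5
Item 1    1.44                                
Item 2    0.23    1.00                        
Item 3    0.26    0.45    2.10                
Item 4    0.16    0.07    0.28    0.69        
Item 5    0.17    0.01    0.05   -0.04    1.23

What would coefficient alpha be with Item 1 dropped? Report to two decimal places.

α = 0.33

Remaining items: Item 2, Item 3, Item 4, Item 5 (k = 4).
ΣVar(i) = 1.00 + 2.10 + 0.69 + 1.23 = 5.02
Var(T) = 5.02 + 2 × 0.82 = 6.66
α (item deleted) = (4/3)·(1 − 5.02/6.66) = 0.33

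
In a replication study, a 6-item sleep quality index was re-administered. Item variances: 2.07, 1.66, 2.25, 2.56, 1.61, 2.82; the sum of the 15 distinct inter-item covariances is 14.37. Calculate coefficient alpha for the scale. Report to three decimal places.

sum of item variances = 2.07 + 1.66 + 2.25 + 2.56 + 1.61 + 2.82 = 12.97
Sum of distinct covariances = 14.37
σ²_T = sum of item variances + 2·Σcov = 12.97 + 2 × 14.37 = 41.71
α = (6/5)·(1 − 12.97/41.71) = 0.827

coefficient alpha = 0.827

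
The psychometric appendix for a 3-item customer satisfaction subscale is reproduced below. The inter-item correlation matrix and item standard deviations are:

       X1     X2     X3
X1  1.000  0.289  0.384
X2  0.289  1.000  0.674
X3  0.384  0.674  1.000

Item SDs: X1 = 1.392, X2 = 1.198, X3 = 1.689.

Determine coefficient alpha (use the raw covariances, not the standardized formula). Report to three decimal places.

coefficient alpha = 0.703

Σσ²ᵢ = 1.392² + 1.198² + 1.689² = 6.2256
Covariances σ_ij = r_ij · s_i · s_j:
  σ(X1,X2) = 0.289 × 1.392 × 1.198 = 0.4819
  σ(X1,X3) = 0.384 × 1.392 × 1.689 = 0.9028
  σ(X2,X3) = 0.674 × 1.198 × 1.689 = 1.3638
σ²_T = Σσ²ᵢ + 2·Σσ_ij = 6.2256 + 2 × 2.7485 = 11.7226
α = (3/2)·(1 − 6.2256/11.7226) = 0.703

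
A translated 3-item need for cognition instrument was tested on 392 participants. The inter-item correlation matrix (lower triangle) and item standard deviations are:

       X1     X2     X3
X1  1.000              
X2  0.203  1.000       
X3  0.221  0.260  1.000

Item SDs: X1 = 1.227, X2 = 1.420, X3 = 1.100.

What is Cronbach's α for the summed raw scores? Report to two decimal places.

α = 0.46

Σσ²ᵢ = 1.227² + 1.420² + 1.100² = 4.7319
Covariances σ_ij = r_ij · s_i · s_j:
  σ(X1,X2) = 0.203 × 1.227 × 1.420 = 0.3537
  σ(X1,X3) = 0.221 × 1.227 × 1.100 = 0.2983
  σ(X2,X3) = 0.260 × 1.420 × 1.100 = 0.4061
σ²_T = Σσ²ᵢ + 2·Σσ_ij = 4.7319 + 2 × 1.0581 = 6.8481
α = (3/2)·(1 − 4.7319/6.8481) = 0.46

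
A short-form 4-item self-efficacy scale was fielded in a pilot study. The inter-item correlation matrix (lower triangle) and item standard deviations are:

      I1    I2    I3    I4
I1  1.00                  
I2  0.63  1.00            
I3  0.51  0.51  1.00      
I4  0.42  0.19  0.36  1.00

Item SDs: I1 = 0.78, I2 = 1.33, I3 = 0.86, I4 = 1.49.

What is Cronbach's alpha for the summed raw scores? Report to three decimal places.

Σσ²ᵢ = 0.78² + 1.33² + 0.86² + 1.49² = 5.3370
Covariances σ_ij = r_ij · s_i · s_j:
  σ(I1,I2) = 0.63 × 0.78 × 1.33 = 0.6536
  σ(I1,I3) = 0.51 × 0.78 × 0.86 = 0.3421
  σ(I1,I4) = 0.42 × 0.78 × 1.49 = 0.4881
  σ(I2,I3) = 0.51 × 1.33 × 0.86 = 0.5833
  σ(I2,I4) = 0.19 × 1.33 × 1.49 = 0.3765
  σ(I3,I4) = 0.36 × 0.86 × 1.49 = 0.4613
σ²_T = Σσ²ᵢ + 2·Σσ_ij = 5.3370 + 2 × 2.9049 = 11.1468
α = (4/3)·(1 − 5.3370/11.1468) = 0.695

Cronbach's alpha = 0.695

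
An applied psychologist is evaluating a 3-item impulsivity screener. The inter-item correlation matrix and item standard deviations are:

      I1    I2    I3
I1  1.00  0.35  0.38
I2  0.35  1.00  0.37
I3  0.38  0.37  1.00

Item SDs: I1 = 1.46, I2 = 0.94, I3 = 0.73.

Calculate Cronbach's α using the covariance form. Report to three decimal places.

Σσ²ᵢ = 1.46² + 0.94² + 0.73² = 3.5481
Covariances σ_ij = r_ij · s_i · s_j:
  σ(I1,I2) = 0.35 × 1.46 × 0.94 = 0.4803
  σ(I1,I3) = 0.38 × 1.46 × 0.73 = 0.4050
  σ(I2,I3) = 0.37 × 0.94 × 0.73 = 0.2539
σ²_T = Σσ²ᵢ + 2·Σσ_ij = 3.5481 + 2 × 1.1392 = 5.8265
α = (3/2)·(1 − 3.5481/5.8265) = 0.587

α = 0.587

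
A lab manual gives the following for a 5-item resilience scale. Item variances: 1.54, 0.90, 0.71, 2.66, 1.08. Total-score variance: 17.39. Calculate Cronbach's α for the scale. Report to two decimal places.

sum of item variances = 1.54 + 0.90 + 0.71 + 2.66 + 1.08 = 6.89
α = (k/(k−1))·(1 − sum of item variances/σ²_total) = (5/4)·(1 − 6.89/17.39) = 0.75

Cronbach's α = 0.75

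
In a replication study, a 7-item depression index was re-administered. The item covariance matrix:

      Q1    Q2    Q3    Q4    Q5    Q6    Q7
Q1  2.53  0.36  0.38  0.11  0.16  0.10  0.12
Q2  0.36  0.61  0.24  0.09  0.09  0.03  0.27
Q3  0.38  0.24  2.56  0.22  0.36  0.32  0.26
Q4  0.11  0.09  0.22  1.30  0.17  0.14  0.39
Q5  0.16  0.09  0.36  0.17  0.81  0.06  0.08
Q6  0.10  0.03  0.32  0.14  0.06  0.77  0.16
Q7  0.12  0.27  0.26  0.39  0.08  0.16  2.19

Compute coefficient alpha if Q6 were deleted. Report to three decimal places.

Remaining items: Q1, Q2, Q3, Q4, Q5, Q7 (k = 6).
sum of item variances = 2.53 + 0.61 + 2.56 + 1.30 + 0.81 + 2.19 = 10.00
σ²_T = 10.00 + 2 × 3.30 = 16.60
α (item deleted) = (6/5)·(1 − 10.00/16.60) = 0.477

coefficient alpha = 0.477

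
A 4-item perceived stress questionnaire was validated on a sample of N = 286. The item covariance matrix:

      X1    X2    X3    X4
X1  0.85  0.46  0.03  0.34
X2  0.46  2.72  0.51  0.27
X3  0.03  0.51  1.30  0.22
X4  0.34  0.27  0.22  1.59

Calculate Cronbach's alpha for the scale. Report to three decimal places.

Σσ²ᵢ = 0.85 + 2.72 + 1.30 + 1.59 = 6.46
Sum of the distinct covariances = 1.83
total variance = 6.46 + 2 × 1.83 = 10.12
α = (k/(k−1))·(1 − Σσ²ᵢ/total variance) = (4/3)·(1 − 6.46/10.12) = 0.482

α = 0.482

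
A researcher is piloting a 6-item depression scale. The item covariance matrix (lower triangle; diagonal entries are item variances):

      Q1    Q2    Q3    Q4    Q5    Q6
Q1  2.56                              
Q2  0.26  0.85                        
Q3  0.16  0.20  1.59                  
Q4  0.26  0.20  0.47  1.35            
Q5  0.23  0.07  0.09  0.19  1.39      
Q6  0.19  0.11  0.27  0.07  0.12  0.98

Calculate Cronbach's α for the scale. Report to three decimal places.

Cronbach's α = 0.478

sum of item variances = 2.56 + 0.85 + 1.59 + 1.35 + 1.39 + 0.98 = 8.72
Sum of the distinct covariances = 2.89
total variance = 8.72 + 2 × 2.89 = 14.50
α = (k/(k−1))·(1 − sum of item variances/total variance) = (6/5)·(1 − 8.72/14.50) = 0.478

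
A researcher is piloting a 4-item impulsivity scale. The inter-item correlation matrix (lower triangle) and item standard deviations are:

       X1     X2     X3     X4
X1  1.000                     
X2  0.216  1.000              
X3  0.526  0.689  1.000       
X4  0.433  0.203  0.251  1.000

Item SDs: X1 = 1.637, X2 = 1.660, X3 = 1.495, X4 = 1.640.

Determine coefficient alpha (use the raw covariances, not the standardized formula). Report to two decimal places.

Σσ²ᵢ = 1.637² + 1.660² + 1.495² + 1.640² = 10.3600
Covariances σ_ij = r_ij · s_i · s_j:
  σ(X1,X2) = 0.216 × 1.637 × 1.660 = 0.5870
  σ(X1,X3) = 0.526 × 1.637 × 1.495 = 1.2873
  σ(X1,X4) = 0.433 × 1.637 × 1.640 = 1.1625
  σ(X2,X3) = 0.689 × 1.660 × 1.495 = 1.7099
  σ(X2,X4) = 0.203 × 1.660 × 1.640 = 0.5526
  σ(X3,X4) = 0.251 × 1.495 × 1.640 = 0.6154
σ²_T = Σσ²ᵢ + 2·Σσ_ij = 10.3600 + 2 × 5.9147 = 22.1894
α = (4/3)·(1 − 10.3600/22.1894) = 0.71

α = 0.71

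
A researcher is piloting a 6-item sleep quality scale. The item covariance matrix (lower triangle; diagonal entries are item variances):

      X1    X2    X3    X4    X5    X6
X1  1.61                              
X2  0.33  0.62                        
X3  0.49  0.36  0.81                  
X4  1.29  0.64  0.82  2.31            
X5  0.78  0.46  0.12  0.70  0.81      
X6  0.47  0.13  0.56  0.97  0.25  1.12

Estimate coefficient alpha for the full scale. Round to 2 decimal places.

Σσ²ᵢ = 1.61 + 0.62 + 0.81 + 2.31 + 0.81 + 1.12 = 7.28
Σ_{i<j} σ_ij = 8.37
σ²_total = 7.28 + 2 × 8.37 = 24.02
α = (k/(k−1))·(1 − Σσ²ᵢ/σ²_total) = (6/5)·(1 − 7.28/24.02) = 0.84

coefficient alpha = 0.84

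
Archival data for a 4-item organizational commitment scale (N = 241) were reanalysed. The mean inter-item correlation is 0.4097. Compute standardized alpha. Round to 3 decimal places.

α = 0.735

Standardized α = k·r̄ / (1 + (k−1)·r̄) = 4 × 0.4097 / (1 + 3 × 0.4097)
  = 1.6388 / 2.2291 = 0.735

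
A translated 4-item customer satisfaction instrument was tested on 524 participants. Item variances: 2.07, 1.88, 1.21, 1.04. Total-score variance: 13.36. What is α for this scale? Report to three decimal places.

ΣVar(i) = 2.07 + 1.88 + 1.21 + 1.04 = 6.20
α = (k/(k−1))·(1 − ΣVar(i)/total variance) = (4/3)·(1 − 6.20/13.36) = 0.715

α = 0.715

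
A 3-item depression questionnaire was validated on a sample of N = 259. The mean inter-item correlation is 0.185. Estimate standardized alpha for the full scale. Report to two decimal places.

α = 0.41

Standardized α = k·r̄ / (1 + (k−1)·r̄) = 3 × 0.185 / (1 + 2 × 0.185)
  = 0.5550 / 1.3700 = 0.41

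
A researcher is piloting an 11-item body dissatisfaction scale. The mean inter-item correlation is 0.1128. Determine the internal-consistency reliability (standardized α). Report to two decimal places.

standardized α = 0.58

Standardized α = k·r̄ / (1 + (k−1)·r̄) = 11 × 0.1128 / (1 + 10 × 0.1128)
  = 1.2408 / 2.1280 = 0.58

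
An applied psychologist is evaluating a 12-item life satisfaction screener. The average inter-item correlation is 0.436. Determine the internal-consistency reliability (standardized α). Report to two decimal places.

Standardized α = k·r̄ / (1 + (k−1)·r̄) = 12 × 0.436 / (1 + 11 × 0.436)
  = 5.2320 / 5.7960 = 0.90

standardized α = 0.90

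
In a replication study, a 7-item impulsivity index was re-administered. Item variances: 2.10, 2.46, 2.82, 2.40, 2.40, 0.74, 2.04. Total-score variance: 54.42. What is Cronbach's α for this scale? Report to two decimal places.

α = 0.85

Σσ²ᵢ = 2.10 + 2.46 + 2.82 + 2.40 + 2.40 + 0.74 + 2.04 = 14.96
α = (k/(k−1))·(1 − Σσ²ᵢ/σ²_total) = (7/6)·(1 − 14.96/54.42) = 0.85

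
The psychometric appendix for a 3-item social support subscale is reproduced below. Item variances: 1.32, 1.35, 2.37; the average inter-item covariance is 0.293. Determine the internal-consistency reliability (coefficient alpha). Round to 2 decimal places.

α = 0.39

Σσᵢ² = 1.32 + 1.35 + 2.37 = 5.04
Sum of the 3 distinct covariances = 3 × 0.293 = 0.879
total variance = Σσᵢ² + 2·Σcov = 5.04 + 2 × 0.879 = 6.798
α = (3/2)·(1 − 5.04/6.798) = 0.39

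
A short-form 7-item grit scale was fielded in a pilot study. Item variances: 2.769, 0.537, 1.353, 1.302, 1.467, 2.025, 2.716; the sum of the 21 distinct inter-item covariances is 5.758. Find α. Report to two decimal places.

Σσ²ᵢ = 2.769 + 0.537 + 1.353 + 1.302 + 1.467 + 2.025 + 2.716 = 12.169
Sum of distinct covariances = 5.758
total variance = Σσ²ᵢ + 2·Σcov = 12.169 + 2 × 5.758 = 23.685
α = (7/6)·(1 − 12.169/23.685) = 0.57

α = 0.57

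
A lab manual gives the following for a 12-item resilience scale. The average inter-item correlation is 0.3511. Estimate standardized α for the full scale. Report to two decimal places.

α = 0.87

Standardized α = k·r̄ / (1 + (k−1)·r̄) = 12 × 0.3511 / (1 + 11 × 0.3511)
  = 4.2132 / 4.8621 = 0.87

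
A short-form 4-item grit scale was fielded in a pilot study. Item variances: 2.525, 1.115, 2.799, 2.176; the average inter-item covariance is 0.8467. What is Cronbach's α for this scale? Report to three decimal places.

sum of item variances = 2.525 + 1.115 + 2.799 + 2.176 = 8.615
Sum of the 6 distinct covariances = 6 × 0.8467 = 5.0802
Var(T) = sum of item variances + 2·Σcov = 8.615 + 2 × 5.0802 = 18.7754
α = (4/3)·(1 − 8.615/18.7754) = 0.722

Cronbach's α = 0.722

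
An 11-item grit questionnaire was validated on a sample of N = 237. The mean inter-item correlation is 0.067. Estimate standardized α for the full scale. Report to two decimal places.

standardized α = 0.44

Standardized α = k·r̄ / (1 + (k−1)·r̄) = 11 × 0.067 / (1 + 10 × 0.067)
  = 0.7370 / 1.6700 = 0.44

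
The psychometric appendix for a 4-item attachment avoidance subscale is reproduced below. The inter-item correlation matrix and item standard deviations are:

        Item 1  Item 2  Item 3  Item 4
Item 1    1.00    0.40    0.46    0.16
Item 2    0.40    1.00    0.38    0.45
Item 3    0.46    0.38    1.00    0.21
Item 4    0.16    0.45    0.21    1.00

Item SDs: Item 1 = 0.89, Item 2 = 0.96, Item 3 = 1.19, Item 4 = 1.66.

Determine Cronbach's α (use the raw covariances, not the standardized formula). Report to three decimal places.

Σσ²ᵢ = 0.89² + 0.96² + 1.19² + 1.66² = 5.8854
Covariances σ_ij = r_ij · s_i · s_j:
  σ(Item 1,Item 2) = 0.40 × 0.89 × 0.96 = 0.3418
  σ(Item 1,Item 3) = 0.46 × 0.89 × 1.19 = 0.4872
  σ(Item 1,Item 4) = 0.16 × 0.89 × 1.66 = 0.2364
  σ(Item 2,Item 3) = 0.38 × 0.96 × 1.19 = 0.4341
  σ(Item 2,Item 4) = 0.45 × 0.96 × 1.66 = 0.7171
  σ(Item 3,Item 4) = 0.21 × 1.19 × 1.66 = 0.4148
σ²_T = Σσ²ᵢ + 2·Σσ_ij = 5.8854 + 2 × 2.6314 = 11.1482
α = (4/3)·(1 − 5.8854/11.1482) = 0.629

α = 0.629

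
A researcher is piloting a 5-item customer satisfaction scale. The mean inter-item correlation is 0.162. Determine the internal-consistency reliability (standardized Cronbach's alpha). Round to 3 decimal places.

standardized Cronbach's alpha = 0.492

Standardized α = k·r̄ / (1 + (k−1)·r̄) = 5 × 0.162 / (1 + 4 × 0.162)
  = 0.8100 / 1.6480 = 0.492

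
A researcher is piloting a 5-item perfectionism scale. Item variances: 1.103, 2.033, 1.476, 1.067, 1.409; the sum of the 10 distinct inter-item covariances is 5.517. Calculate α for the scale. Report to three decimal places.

α = 0.761

Σσ²ᵢ = 1.103 + 2.033 + 1.476 + 1.067 + 1.409 = 7.088
Sum of distinct covariances = 5.517
total variance = Σσ²ᵢ + 2·Σcov = 7.088 + 2 × 5.517 = 18.122
α = (5/4)·(1 − 7.088/18.122) = 0.761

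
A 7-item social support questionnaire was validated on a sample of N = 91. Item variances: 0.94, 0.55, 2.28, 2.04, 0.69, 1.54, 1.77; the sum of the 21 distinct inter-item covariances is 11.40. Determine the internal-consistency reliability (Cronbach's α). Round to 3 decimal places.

Σσ²ᵢ = 0.94 + 0.55 + 2.28 + 2.04 + 0.69 + 1.54 + 1.77 = 9.81
Sum of distinct covariances = 11.40
σ²_T = Σσ²ᵢ + 2·Σcov = 9.81 + 2 × 11.40 = 32.61
α = (7/6)·(1 − 9.81/32.61) = 0.816

α = 0.816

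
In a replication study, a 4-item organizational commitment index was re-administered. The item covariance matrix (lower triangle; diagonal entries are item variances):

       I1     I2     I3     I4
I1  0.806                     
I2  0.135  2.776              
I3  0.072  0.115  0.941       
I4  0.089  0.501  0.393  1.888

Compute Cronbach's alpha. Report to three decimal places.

Σσ²ᵢ = 0.806 + 2.776 + 0.941 + 1.888 = 6.411
Sum of the distinct covariances = 1.305
σ²_T = 6.411 + 2 × 1.305 = 9.021
α = (k/(k−1))·(1 − Σσ²ᵢ/σ²_T) = (4/3)·(1 − 6.411/9.021) = 0.386

Cronbach's alpha = 0.386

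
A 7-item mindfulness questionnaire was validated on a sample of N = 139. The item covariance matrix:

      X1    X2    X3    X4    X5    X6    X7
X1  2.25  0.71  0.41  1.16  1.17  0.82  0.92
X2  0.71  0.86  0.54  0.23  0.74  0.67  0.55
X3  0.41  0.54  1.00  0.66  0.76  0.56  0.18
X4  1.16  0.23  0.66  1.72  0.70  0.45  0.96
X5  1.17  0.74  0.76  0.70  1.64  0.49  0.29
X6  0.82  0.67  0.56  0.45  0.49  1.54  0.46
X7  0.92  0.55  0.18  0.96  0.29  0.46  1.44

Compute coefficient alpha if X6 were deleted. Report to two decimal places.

α = 0.83

Remaining items: X1, X2, X3, X4, X5, X7 (k = 6).
sum of item variances = 2.25 + 0.86 + 1.00 + 1.72 + 1.64 + 1.44 = 8.91
total variance = 8.91 + 2 × 9.98 = 28.87
α (item deleted) = (6/5)·(1 − 8.91/28.87) = 0.83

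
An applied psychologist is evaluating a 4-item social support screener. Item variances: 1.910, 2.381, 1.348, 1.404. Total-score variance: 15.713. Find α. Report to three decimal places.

ΣVar(i) = 1.910 + 2.381 + 1.348 + 1.404 = 7.043
α = (k/(k−1))·(1 − ΣVar(i)/Var(T)) = (4/3)·(1 − 7.043/15.713) = 0.736

α = 0.736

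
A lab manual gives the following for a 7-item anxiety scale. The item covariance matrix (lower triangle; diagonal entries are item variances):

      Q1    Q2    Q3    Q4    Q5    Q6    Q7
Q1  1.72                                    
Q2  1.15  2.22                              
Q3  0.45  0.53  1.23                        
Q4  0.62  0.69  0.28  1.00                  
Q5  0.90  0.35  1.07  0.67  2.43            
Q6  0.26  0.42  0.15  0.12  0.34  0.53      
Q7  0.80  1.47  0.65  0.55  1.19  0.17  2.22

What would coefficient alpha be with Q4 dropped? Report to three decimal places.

coefficient alpha = 0.788

Remaining items: Q1, Q2, Q3, Q5, Q6, Q7 (k = 6).
Σσᵢ² = 1.72 + 2.22 + 1.23 + 2.43 + 0.53 + 2.22 = 10.35
σ²_total = 10.35 + 2 × 9.90 = 30.15
α (item deleted) = (6/5)·(1 − 10.35/30.15) = 0.788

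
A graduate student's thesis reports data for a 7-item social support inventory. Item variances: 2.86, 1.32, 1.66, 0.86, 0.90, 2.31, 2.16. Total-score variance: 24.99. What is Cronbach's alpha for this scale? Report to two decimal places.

sum of item variances = 2.86 + 1.32 + 1.66 + 0.86 + 0.90 + 2.31 + 2.16 = 12.07
α = (k/(k−1))·(1 − sum of item variances/Var(T)) = (7/6)·(1 − 12.07/24.99) = 0.60

Cronbach's alpha = 0.60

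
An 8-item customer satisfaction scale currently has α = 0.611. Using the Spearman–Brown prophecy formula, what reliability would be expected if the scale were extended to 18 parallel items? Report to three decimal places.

predicted reliability = 0.779

Length factor m = 18/8 = 2.2500
α' = m·α / (1 + (m−1)·α)
   = 18/8 × 0.611 / (1 + (18/8 − 1) × 0.611)
   = 1.3747 / 1.7637 = 0.779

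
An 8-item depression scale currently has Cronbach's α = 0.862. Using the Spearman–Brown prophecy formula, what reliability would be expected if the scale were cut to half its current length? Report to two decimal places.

Length factor m = 1/2
α' = m·α / (1 − (1−m)·α)
   = 1/2 × 0.862 / (1 − (1 − 1/2) × 0.862)
   = 0.4310 / 0.5690 = 0.76

predicted reliability = 0.76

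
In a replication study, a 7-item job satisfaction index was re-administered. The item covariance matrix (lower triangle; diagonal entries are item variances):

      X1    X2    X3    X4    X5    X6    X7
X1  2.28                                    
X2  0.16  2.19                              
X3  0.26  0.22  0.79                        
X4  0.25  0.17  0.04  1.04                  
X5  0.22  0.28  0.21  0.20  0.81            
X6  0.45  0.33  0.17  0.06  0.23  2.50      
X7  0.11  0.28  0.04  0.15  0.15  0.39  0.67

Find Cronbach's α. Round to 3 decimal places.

α = 0.536

ΣVar(i) = 2.28 + 2.19 + 0.79 + 1.04 + 0.81 + 2.50 + 0.67 = 10.28
Σ_{i<j} σ_ij = 4.37
total variance = 10.28 + 2 × 4.37 = 19.02
α = (k/(k−1))·(1 − ΣVar(i)/total variance) = (7/6)·(1 − 10.28/19.02) = 0.536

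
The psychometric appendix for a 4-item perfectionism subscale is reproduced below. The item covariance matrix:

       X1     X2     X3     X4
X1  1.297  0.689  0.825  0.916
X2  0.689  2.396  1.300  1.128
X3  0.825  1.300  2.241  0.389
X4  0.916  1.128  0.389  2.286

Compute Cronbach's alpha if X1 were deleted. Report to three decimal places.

Remaining items: X2, X3, X4 (k = 3).
ΣVar(i) = 2.396 + 2.241 + 2.286 = 6.923
σ²_total = 6.923 + 2 × 2.817 = 12.557
α (item deleted) = (3/2)·(1 − 6.923/12.557) = 0.673

Cronbach's alpha = 0.673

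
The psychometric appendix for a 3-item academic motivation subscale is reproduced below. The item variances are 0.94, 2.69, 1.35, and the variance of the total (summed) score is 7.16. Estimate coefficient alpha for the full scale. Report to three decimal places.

α = 0.457

sum of item variances = 0.94 + 2.69 + 1.35 = 4.98
α = (k/(k−1))·(1 − sum of item variances/Var(T)) = (3/2)·(1 − 4.98/7.16) = 0.457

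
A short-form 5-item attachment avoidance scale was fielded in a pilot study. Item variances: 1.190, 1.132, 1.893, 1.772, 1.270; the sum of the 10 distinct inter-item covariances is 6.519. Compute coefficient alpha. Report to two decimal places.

α = 0.80

Σσᵢ² = 1.190 + 1.132 + 1.893 + 1.772 + 1.270 = 7.257
Sum of distinct covariances = 6.519
σ²_total = Σσᵢ² + 2·Σcov = 7.257 + 2 × 6.519 = 20.295
α = (5/4)·(1 − 7.257/20.295) = 0.80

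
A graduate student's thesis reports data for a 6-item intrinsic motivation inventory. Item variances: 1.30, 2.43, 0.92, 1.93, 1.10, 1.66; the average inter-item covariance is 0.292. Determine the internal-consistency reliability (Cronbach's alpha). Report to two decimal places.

Σσ²ᵢ = 1.30 + 2.43 + 0.92 + 1.93 + 1.10 + 1.66 = 9.34
Sum of the 15 distinct covariances = 15 × 0.292 = 4.380
σ²_total = Σσ²ᵢ + 2·Σcov = 9.34 + 2 × 4.380 = 18.100
α = (6/5)·(1 − 9.34/18.100) = 0.58

Cronbach's alpha = 0.58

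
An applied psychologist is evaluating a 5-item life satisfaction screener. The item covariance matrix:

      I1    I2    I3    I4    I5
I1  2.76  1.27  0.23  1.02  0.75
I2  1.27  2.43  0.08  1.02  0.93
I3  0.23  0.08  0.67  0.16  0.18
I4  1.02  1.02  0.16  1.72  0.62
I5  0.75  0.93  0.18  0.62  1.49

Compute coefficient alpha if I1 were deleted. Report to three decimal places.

Remaining items: I2, I3, I4, I5 (k = 4).
sum of item variances = 2.43 + 0.67 + 1.72 + 1.49 = 6.31
total variance = 6.31 + 2 × 2.99 = 12.29
α (item deleted) = (4/3)·(1 − 6.31/12.29) = 0.649

α = 0.649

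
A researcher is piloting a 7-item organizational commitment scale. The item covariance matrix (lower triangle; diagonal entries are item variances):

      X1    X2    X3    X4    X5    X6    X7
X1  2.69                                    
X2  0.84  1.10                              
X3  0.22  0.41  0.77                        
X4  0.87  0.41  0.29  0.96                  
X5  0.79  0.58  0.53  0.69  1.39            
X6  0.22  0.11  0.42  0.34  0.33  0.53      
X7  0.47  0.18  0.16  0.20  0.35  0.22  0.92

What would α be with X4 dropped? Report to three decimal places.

α = 0.734

Remaining items: X1, X2, X3, X5, X6, X7 (k = 6).
Σσᵢ² = 2.69 + 1.10 + 0.77 + 1.39 + 0.53 + 0.92 = 7.40
Var(T) = 7.40 + 2 × 5.83 = 19.06
α (item deleted) = (6/5)·(1 − 7.40/19.06) = 0.734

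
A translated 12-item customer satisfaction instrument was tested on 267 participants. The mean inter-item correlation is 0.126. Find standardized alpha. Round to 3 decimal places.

Standardized α = k·r̄ / (1 + (k−1)·r̄) = 12 × 0.126 / (1 + 11 × 0.126)
  = 1.5120 / 2.3860 = 0.634

standardized alpha = 0.634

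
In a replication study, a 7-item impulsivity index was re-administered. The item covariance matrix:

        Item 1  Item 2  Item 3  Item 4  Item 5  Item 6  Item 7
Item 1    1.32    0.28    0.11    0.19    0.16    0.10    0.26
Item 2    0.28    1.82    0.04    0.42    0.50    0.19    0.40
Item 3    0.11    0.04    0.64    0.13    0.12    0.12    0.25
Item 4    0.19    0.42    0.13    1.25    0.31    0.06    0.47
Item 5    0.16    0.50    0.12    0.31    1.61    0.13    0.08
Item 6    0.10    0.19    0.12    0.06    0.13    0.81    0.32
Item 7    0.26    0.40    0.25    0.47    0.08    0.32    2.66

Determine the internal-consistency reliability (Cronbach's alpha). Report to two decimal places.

sum of item variances = 1.32 + 1.82 + 0.64 + 1.25 + 1.61 + 0.81 + 2.66 = 10.11
Σ_{i<j} σ_ij = 4.64
σ²_total = 10.11 + 2 × 4.64 = 19.39
α = (k/(k−1))·(1 − sum of item variances/σ²_total) = (7/6)·(1 − 10.11/19.39) = 0.56

α = 0.56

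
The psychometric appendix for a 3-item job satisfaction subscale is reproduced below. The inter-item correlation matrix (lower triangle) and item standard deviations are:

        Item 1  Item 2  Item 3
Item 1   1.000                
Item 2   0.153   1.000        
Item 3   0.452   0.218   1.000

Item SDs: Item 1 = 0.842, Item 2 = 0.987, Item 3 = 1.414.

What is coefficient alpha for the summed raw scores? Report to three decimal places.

α = 0.517

Σσ²ᵢ = 0.842² + 0.987² + 1.414² = 3.6825
Covariances σ_ij = r_ij · s_i · s_j:
  σ(Item 1,Item 2) = 0.153 × 0.842 × 0.987 = 0.1272
  σ(Item 1,Item 3) = 0.452 × 0.842 × 1.414 = 0.5381
  σ(Item 2,Item 3) = 0.218 × 0.987 × 1.414 = 0.3042
σ²_T = Σσ²ᵢ + 2·Σσ_ij = 3.6825 + 2 × 0.9695 = 5.6215
α = (3/2)·(1 − 3.6825/5.6215) = 0.517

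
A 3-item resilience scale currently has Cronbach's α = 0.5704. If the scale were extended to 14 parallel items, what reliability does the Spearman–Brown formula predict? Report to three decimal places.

predicted reliability = 0.861

Length factor m = 14/3 = 4.6667
α' = m·α / (1 + (m−1)·α)
   = 14/3 × 0.5704 / (1 + (14/3 − 1) × 0.5704)
   = 2.6619 / 3.0915 = 0.861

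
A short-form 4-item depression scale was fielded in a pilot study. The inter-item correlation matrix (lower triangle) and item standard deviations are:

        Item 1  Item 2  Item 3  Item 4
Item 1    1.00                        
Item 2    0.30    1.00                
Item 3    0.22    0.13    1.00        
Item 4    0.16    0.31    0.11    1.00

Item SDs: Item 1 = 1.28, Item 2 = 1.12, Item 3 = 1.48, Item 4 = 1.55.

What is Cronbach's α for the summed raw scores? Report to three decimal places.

Cronbach's α = 0.489

Σσ²ᵢ = 1.28² + 1.12² + 1.48² + 1.55² = 7.4857
Covariances σ_ij = r_ij · s_i · s_j:
  σ(Item 1,Item 2) = 0.30 × 1.28 × 1.12 = 0.4301
  σ(Item 1,Item 3) = 0.22 × 1.28 × 1.48 = 0.4168
  σ(Item 1,Item 4) = 0.16 × 1.28 × 1.55 = 0.3174
  σ(Item 2,Item 3) = 0.13 × 1.12 × 1.48 = 0.2155
  σ(Item 2,Item 4) = 0.31 × 1.12 × 1.55 = 0.5382
  σ(Item 3,Item 4) = 0.11 × 1.48 × 1.55 = 0.2523
σ²_T = Σσ²ᵢ + 2·Σσ_ij = 7.4857 + 2 × 2.1703 = 11.8263
α = (4/3)·(1 − 7.4857/11.8263) = 0.489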